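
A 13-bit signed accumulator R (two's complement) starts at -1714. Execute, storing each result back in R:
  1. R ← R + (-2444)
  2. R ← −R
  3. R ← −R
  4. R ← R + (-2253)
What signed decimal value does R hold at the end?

1781

Start: R = -1714 = 1100101001110.
R = -1714 + (-2444) = -4158; wraps to 4034 = 0111111000010
R = −(4034) = -4034 = 1000000111110
R = −(-4034) = 4034 = 0111111000010
R = 4034 + (-2253) = 1781 = 0011011110101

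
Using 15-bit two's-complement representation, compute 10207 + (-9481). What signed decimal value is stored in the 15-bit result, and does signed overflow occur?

726; no overflow

10207 → 010011111011111
-9481 → 101101011110111
  010011111011111
+ 101101011110111
= 000001011010110  (discard carry-out 1)
Result 000001011010110: MSB = 0 → value 726.
Addends have opposite signs, so signed overflow cannot occur.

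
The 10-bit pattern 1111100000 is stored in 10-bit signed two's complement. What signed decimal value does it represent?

MSB is 1, so the value is negative.
Invert: 0000011111. Add 1: 0000100000 = 32. So the value is −32.

-32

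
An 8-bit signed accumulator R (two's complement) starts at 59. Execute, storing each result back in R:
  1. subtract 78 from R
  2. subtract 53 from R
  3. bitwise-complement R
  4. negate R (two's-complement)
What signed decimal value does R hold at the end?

-71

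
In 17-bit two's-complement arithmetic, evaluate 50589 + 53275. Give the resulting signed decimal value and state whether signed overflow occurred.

50589 → 01100010110011101
53275 → 01101000000011011
  01100010110011101
+ 01101000000011011
= 11001010110111000
Result 11001010110111000: MSB = 1 → 103864 − 131072 = -27208.
Both addends are non-negative but the stored result is negative: signed overflow. The true value 50589 + 53275 = 103864 lies outside [-65536, 65535].

-27208; overflow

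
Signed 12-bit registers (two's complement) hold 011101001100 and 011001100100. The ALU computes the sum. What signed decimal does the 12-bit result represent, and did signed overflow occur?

011101001100 = 1868 (signed)
011001100100 = 1636 (signed)
  011101001100
+ 011001100100
= 110110110000
Result 110110110000: MSB = 1 → 3504 − 4096 = -592.
Both addends are non-negative but the stored result is negative: signed overflow. The true value 1868 + 1636 = 3504 lies outside [-2048, 2047].

-592; overflow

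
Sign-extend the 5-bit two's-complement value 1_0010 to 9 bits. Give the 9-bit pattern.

MSB of 10010 is 1; replicate it into the new high bits.
1111|10010 → 111110010 (still -14).

111110010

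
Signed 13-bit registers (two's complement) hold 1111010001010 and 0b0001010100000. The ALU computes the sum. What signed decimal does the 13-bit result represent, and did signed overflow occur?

1111010001010 = -374 (signed)
0b0001010100000 → 0001010100000 = 672 (signed)
  1111010001010
+ 0001010100000
= 0000100101010  (discard carry-out 1)
Result 0000100101010: MSB = 0 → value 298.
Addends have opposite signs, so signed overflow cannot occur.

298; no overflow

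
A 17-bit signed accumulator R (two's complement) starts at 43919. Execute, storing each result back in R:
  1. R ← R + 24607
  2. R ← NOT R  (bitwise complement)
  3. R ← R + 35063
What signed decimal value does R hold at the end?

-33464

Start: R = 43919 = 01010101110001111.
R = 43919 + 24607 = 68526; wraps to -62546 = 10000101110101110
R = NOT 10000101110101110 = 01111010001010001 = 62545
R = 62545 + 35063 = 97608; wraps to -33464 = 10111110101001000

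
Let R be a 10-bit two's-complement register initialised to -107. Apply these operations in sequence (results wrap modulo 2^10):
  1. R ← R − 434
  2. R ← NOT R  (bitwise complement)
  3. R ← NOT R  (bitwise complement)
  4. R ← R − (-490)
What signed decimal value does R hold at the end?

Start: R = -107 = 1110010101.
R = -107 − 434 = -541; wraps to 483 = 0111100011
R = NOT 0111100011 = 1000011100 = -484
R = NOT 1000011100 = 0111100011 = 483
R = 483 − (-490) = 973; wraps to -51 = 1111001101

-51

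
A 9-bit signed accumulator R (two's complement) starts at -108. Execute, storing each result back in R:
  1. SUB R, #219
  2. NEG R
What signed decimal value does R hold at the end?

Start: R = -108 = 110010100.
R = -108 − 219 = -327; wraps to 185 = 010111001
R = −(185) = -185 = 101000111

-185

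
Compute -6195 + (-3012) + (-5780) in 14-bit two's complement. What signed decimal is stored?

1397

-6195 + (-3012) = -9207 → wraps to 7177 (01110000001001)
7177 + (-5780) = 1397 (00010101110101)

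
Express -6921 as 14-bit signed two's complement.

|-6921| = 6921 = 01101100001001 in 14 bits.
Invert the bits: 10010011110110. Add 1: 10010011110111.
Check: 10010011110111 reads as 9463 − 16384 = -6921.

10010011110111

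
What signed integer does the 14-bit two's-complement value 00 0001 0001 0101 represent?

MSB is 0, so the value is non-negative: 00000100010101 = 277.

277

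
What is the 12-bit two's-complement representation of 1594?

011000111010

1594 is non-negative, so write it directly in 12 bits: 011000111010.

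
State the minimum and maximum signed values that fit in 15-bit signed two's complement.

Minimum: −2^14 = -16384.
Maximum: 2^14 − 1 = 16383.

min = -16384, max = 16383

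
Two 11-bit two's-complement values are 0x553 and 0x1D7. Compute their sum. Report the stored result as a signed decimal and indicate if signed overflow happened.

0x553 = 10101010011 = -685 (signed)
0x1D7 = 00111010111 = 471 (signed)
  10101010011
+ 00111010111
= 11100101010
Result 11100101010: MSB = 1 → 1834 − 2048 = -214.
Addends have opposite signs, so signed overflow cannot occur.

-214; no overflow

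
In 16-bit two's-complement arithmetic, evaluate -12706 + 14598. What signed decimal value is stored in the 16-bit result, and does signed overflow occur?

-12706 → 1100111001011110
14598 → 0011100100000110
  1100111001011110
+ 0011100100000110
= 0000011101100100  (discard carry-out 1)
Result 0000011101100100: MSB = 0 → value 1892.
Addends have opposite signs, so signed overflow cannot occur.

1892; no overflow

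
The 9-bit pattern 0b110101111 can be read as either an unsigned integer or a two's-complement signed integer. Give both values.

Unsigned: 110101111 = 431.
Signed: MSB=1 → 431 − 512 = -81.

unsigned = 431, signed = -81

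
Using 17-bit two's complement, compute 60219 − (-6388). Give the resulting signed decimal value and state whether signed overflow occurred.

-64465; overflow

60219 → 01110101100111011
-6388 → 11110011100001100
Subtract via negate-and-add: invert 11110011100001100 + 1 = 00001100011110100 (i.e. 6388).
  01110101100111011
+ 00001100011110100
= 10000010000101111
Result 10000010000101111: MSB = 1 → 66607 − 131072 = -64465.
Both addends (after negating the subtrahend) are non-negative but the stored result is negative: signed overflow. The true value 60219 − (-6388) = 66607 lies outside [-65536, 65535].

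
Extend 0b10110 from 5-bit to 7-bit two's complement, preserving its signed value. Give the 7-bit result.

MSB of 10110 is 1; replicate it into the new high bits.
11|10110 → 1110110 (still -10).

1110110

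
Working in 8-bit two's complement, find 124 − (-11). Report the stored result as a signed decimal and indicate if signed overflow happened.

-121; overflow

124 → 01111100
-11 → 11110101
Subtract via negate-and-add: invert 11110101 + 1 = 00001011 (i.e. 11).
  01111100
+ 00001011
= 10000111
Result 10000111: MSB = 1 → 135 − 256 = -121.
Both addends (after negating the subtrahend) are non-negative but the stored result is negative: signed overflow. The true value 124 − (-11) = 135 lies outside [-128, 127].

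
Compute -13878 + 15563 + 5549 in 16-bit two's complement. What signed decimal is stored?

7234

-13878 + 15563 = 1685 (0000011010010101)
1685 + 5549 = 7234 (0001110001000010)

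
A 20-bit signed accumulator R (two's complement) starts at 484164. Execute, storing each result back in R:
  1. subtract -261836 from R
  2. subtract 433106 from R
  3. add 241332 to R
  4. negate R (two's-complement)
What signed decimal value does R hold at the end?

Start: R = 484164 = 01110110001101000100.
R = 484164 − (-261836) = 746000; wraps to -302576 = 10110110001000010000
R = -302576 − 433106 = -735682; wraps to 312894 = 01001100011000111110
R = 312894 + 241332 = 554226; wraps to -494350 = 10000111010011110010
R = −(-494350) = 494350 = 01111000101100001110

494350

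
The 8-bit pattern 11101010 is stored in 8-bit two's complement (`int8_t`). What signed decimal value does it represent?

MSB is 1, so the value is negative.
Invert: 00010101. Add 1: 00010110 = 22. So the value is −22.

-22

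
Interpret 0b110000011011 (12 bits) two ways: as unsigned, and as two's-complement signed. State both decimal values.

unsigned = 3099, signed = -997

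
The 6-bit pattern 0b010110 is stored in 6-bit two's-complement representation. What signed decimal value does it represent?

MSB is 0, so the value is non-negative: 010110 = 22.

22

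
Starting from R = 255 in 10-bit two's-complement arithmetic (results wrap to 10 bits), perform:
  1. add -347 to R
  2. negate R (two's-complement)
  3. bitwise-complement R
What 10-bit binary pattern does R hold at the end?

1110100011

Start: R = 255 = 0011111111.
R = 255 + (-347) = -92 = 1110100100
R = −(-92) = 92 = 0001011100
R = NOT 0001011100 = 1110100011 = -93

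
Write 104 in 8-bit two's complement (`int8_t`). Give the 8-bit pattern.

104 is non-negative, so write it directly in 8 bits: 01101000.

01101000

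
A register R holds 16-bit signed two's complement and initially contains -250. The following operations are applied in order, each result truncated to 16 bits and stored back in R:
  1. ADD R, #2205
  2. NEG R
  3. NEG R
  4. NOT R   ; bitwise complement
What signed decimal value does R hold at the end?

-1956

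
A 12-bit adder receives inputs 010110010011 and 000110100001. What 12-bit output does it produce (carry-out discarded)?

011100110100

  010110010011
+ 000110100001
= 011100110100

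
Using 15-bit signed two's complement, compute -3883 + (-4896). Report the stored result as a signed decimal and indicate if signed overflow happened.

-3883 → 111000011010101
-4896 → 110110011100000
  111000011010101
+ 110110011100000
= 101110110110101  (discard carry-out 1)
Result 101110110110101: MSB = 1 → 23989 − 32768 = -8779.
Both addends are negative and so is the stored result: no signed overflow.

-8779; no overflow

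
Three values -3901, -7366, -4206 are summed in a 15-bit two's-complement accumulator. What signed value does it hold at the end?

-15473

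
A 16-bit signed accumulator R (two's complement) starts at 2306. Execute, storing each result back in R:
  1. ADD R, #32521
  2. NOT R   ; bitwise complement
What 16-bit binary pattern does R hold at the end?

0111011111110100

Start: R = 2306 = 0000100100000010.
R = 2306 + 32521 = 34827; wraps to -30709 = 1000100000001011
R = NOT 1000100000001011 = 0111011111110100 = 30708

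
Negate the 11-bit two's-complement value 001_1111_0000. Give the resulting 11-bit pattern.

Invert: 11000001111. Add 1: 11000010000.

11000010000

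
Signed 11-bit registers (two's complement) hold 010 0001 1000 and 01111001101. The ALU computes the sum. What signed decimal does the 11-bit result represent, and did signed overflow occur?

010 0001 1000 → 01000011000 = 536 (signed)
01111001101 = 973 (signed)
  01000011000
+ 01111001101
= 10111100101
Result 10111100101: MSB = 1 → 1509 − 2048 = -539.
Both addends are non-negative but the stored result is negative: signed overflow. The true value 536 + 973 = 1509 lies outside [-1024, 1023].

-539; overflow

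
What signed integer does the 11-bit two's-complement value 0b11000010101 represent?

-491

MSB is 1, so the value is negative.
Unsigned reading: 1557. Subtract 2^11 = 2048: 1557 − 2048 = -491.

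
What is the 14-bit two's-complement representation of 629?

00001001110101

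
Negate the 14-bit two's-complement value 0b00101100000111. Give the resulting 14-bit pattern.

Invert: 11010011111000. Add 1: 11010011111001.
Check: 00101100000111 = 2823, 11010011111001 = -2823.

11010011111001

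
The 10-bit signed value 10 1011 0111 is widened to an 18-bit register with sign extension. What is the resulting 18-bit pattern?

MSB of 1010110111 is 1; replicate it into the new high bits.
11111111|1010110111 → 111111111010110111 (still -329).

111111111010110111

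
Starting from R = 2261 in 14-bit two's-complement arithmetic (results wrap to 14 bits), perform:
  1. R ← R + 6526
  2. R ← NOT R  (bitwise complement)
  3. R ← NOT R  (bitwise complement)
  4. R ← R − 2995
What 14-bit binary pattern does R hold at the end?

01011010100000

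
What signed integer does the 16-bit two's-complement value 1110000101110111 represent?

MSB is 1, so the value is negative.
Invert: 0001111010001000. Add 1: 0001111010001001 = 7817. So the value is −7817.

-7817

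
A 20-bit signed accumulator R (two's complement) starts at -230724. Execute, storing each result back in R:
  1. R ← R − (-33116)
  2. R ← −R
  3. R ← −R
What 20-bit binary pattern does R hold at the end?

11001111110000011000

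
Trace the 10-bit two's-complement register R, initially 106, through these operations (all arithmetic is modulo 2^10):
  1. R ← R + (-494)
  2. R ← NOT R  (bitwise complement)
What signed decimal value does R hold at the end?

Start: R = 106 = 0001101010.
R = 106 + (-494) = -388 = 1001111100
R = NOT 1001111100 = 0110000011 = 387

387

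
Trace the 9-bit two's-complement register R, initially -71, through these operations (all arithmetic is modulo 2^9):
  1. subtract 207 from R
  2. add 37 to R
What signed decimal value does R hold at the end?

-241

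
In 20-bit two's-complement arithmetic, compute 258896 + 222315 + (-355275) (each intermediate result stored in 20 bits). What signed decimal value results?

258896 + 222315 = 481211 (01110101011110111011)
481211 + (-355275) = 125936 (00011110101111110000)

125936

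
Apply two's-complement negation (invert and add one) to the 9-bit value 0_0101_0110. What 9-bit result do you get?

110101010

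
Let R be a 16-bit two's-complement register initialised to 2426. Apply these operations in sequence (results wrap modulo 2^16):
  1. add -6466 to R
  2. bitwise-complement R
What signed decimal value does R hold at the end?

4039

Start: R = 2426 = 0000100101111010.
R = 2426 + (-6466) = -4040 = 1111000000111000
R = NOT 1111000000111000 = 0000111111000111 = 4039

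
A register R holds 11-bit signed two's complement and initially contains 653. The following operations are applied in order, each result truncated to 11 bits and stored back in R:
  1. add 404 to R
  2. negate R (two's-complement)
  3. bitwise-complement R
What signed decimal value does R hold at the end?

-992

Start: R = 653 = 01010001101.
R = 653 + 404 = 1057; wraps to -991 = 10000100001
R = −(-991) = 991 = 01111011111
R = NOT 01111011111 = 10000100000 = -992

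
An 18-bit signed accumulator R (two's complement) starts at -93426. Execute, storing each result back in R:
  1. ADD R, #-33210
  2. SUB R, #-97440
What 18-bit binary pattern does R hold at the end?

111000110111110100

Start: R = -93426 = 101001001100001110.
R = -93426 + (-33210) = -126636 = 100001000101010100
R = -126636 − (-97440) = -29196 = 111000110111110100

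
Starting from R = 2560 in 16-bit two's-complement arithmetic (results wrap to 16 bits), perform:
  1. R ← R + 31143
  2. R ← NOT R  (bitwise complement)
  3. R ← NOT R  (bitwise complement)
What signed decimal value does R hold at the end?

-31833

Start: R = 2560 = 0000101000000000.
R = 2560 + 31143 = 33703; wraps to -31833 = 1000001110100111
R = NOT 1000001110100111 = 0111110001011000 = 31832
R = NOT 0111110001011000 = 1000001110100111 = -31833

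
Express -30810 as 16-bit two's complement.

1000011110100110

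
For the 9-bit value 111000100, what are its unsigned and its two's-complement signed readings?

unsigned = 452, signed = -60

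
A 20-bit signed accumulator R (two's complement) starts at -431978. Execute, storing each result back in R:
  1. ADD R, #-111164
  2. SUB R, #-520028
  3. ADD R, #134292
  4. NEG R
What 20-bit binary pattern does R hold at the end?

11100100110110110110

Start: R = -431978 = 10010110100010010110.
R = -431978 + (-111164) = -543142; wraps to 505434 = 01111011011001011010
R = 505434 − (-520028) = 1025462; wraps to -23114 = 11111010010110110110
R = -23114 + 134292 = 111178 = 00011011001001001010
R = −(111178) = -111178 = 11100100110110110110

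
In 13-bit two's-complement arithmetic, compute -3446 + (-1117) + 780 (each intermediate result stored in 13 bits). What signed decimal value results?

-3783

-3446 + (-1117) = -4563 → wraps to 3629 (0111000101101)
3629 + 780 = 4409 → wraps to -3783 (1000100111001)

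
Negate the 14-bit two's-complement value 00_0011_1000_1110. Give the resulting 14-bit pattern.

Invert: 11110001110001. Add 1: 11110001110010.

11110001110010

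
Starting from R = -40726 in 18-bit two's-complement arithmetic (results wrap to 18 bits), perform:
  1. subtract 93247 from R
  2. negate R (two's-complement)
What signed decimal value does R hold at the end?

-128171

Start: R = -40726 = 110110000011101010.
R = -40726 − 93247 = -133973; wraps to 128171 = 011111010010101011
R = −(128171) = -128171 = 100000101101010101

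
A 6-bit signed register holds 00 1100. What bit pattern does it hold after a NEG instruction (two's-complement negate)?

110100

Invert: 110011. Add 1: 110100.
Check: 001100 = 12, 110100 = -12.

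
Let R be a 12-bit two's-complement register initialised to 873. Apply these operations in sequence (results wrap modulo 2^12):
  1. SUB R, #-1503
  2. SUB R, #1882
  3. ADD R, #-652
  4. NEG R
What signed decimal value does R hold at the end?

Start: R = 873 = 001101101001.
R = 873 − (-1503) = 2376; wraps to -1720 = 100101001000
R = -1720 − 1882 = -3602; wraps to 494 = 000111101110
R = 494 + (-652) = -158 = 111101100010
R = −(-158) = 158 = 000010011110

158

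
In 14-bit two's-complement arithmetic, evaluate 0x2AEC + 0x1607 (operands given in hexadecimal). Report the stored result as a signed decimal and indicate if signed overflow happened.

243; no overflow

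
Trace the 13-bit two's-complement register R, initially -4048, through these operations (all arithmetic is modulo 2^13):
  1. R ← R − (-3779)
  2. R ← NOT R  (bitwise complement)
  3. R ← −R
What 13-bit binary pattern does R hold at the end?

1111011110100

Start: R = -4048 = 1000000110000.
R = -4048 − (-3779) = -269 = 1111011110011
R = NOT 1111011110011 = 0000100001100 = 268
R = −(268) = -268 = 1111011110100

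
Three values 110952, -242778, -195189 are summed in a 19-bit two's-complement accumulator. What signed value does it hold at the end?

197273

110952 + (-242778) = -131826 (1011111110100001110)
-131826 + (-195189) = -327015 → wraps to 197273 (0110000001010011001)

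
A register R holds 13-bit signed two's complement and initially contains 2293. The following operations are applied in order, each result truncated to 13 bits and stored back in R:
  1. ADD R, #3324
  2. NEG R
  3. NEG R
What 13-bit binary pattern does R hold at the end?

Start: R = 2293 = 0100011110101.
R = 2293 + 3324 = 5617; wraps to -2575 = 1010111110001
R = −(-2575) = 2575 = 0101000001111
R = −(2575) = -2575 = 1010111110001

1010111110001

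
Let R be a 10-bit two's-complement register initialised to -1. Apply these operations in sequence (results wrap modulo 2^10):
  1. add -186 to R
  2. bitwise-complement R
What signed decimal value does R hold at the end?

Start: R = -1 = 1111111111.
R = -1 + (-186) = -187 = 1101000101
R = NOT 1101000101 = 0010111010 = 186

186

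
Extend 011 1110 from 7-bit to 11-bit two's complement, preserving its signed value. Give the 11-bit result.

00000111110

MSB of 0111110 is 0; replicate it into the new high bits.
0000|0111110 → 00000111110 (still 62).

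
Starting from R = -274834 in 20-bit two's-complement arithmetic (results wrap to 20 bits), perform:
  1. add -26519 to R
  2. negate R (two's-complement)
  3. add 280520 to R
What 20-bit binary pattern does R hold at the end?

10001110000011110001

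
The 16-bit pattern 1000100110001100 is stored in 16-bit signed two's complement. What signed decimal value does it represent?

MSB is 1, so the value is negative.
Unsigned reading: 35212. Subtract 2^16 = 65536: 35212 − 65536 = -30324.

-30324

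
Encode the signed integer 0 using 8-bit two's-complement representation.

0 is non-negative, so write it directly in 8 bits: 00000000.

00000000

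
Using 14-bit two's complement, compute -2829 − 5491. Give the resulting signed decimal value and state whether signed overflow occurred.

-2829 → 11010011110011
5491 → 01010101110011
Subtract via negate-and-add: invert 01010101110011 + 1 = 10101010001101 (i.e. -5491).
  11010011110011
+ 10101010001101
= 01111110000000  (discard carry-out 1)
Result 01111110000000: MSB = 0 → value 8064.
Both addends (after negating the subtrahend) are negative but the stored result is non-negative: signed overflow. The true value -2829 − 5491 = -8320 lies outside [-8192, 8191].

8064; overflow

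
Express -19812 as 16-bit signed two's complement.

1011001010011100

|-19812| = 19812 = 0100110101100100 in 16 bits.
Invert the bits: 1011001010011011. Add 1: 1011001010011100.
Check: 1011001010011100 reads as 45724 − 65536 = -19812.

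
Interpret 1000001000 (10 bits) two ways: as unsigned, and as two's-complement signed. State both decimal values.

unsigned = 520, signed = -504

Unsigned: 1000001000 = 520.
Signed: MSB=1 → 520 − 1024 = -504.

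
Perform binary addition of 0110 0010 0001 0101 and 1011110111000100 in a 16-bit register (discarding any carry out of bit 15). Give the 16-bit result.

0001111111011001

  0110001000010101
+ 1011110111000100
= 0001111111011001  (discard carry-out 1)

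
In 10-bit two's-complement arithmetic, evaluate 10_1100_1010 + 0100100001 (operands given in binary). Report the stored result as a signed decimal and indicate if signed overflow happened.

10_1100_1010 → 1011001010 = -310 (signed)
0100100001 = 289 (signed)
  1011001010
+ 0100100001
= 1111101011
Result 1111101011: MSB = 1 → 1003 − 1024 = -21.
Addends have opposite signs, so signed overflow cannot occur.

-21; no overflow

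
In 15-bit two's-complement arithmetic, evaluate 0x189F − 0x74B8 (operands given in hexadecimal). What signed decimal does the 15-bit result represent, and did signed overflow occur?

9191; no overflow

0x189F = 001100010011111 = 6303 (signed)
0x74B8 = 111010010111000 = -2888 (signed)
Subtract via negate-and-add: invert 111010010111000 + 1 = 000101101001000 (i.e. 2888).
  001100010011111
+ 000101101001000
= 010001111100111
Result 010001111100111: MSB = 0 → value 9191.
Both addends (after negating the subtrahend) are non-negative and so is the stored result: no signed overflow.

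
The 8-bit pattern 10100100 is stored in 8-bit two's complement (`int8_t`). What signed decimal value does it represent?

MSB is 1, so the value is negative.
Invert: 01011011. Add 1: 01011100 = 92. So the value is −92.

-92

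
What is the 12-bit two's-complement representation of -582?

110110111010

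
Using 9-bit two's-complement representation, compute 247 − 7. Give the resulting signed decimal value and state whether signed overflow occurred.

247 → 011110111
7 → 000000111
Subtract via negate-and-add: invert 000000111 + 1 = 111111001 (i.e. -7).
  011110111
+ 111111001
= 011110000  (discard carry-out 1)
Result 011110000: MSB = 0 → value 240.
Addends (after negating the subtrahend) have opposite signs, so signed overflow cannot occur.

240; no overflow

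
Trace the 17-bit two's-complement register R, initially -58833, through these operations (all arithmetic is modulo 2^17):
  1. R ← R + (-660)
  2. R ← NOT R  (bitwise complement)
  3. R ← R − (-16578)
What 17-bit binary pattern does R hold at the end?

Start: R = -58833 = 10001101000101111.
R = -58833 + (-660) = -59493 = 10001011110011011
R = NOT 10001011110011011 = 01110100001100100 = 59492
R = 59492 − (-16578) = 76070; wraps to -55002 = 10010100100100110

10010100100100110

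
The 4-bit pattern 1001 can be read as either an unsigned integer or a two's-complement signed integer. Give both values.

unsigned = 9, signed = -7

Unsigned: 1001 = 9.
Signed: MSB=1 → 9 − 16 = -7.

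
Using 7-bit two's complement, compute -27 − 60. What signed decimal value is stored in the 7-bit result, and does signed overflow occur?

-27 → 1100101
60 → 0111100
Subtract via negate-and-add: invert 0111100 + 1 = 1000100 (i.e. -60).
  1100101
+ 1000100
= 0101001  (discard carry-out 1)
Result 0101001: MSB = 0 → value 41.
Both addends (after negating the subtrahend) are negative but the stored result is non-negative: signed overflow. The true value -27 − 60 = -87 lies outside [-64, 63].

41; overflow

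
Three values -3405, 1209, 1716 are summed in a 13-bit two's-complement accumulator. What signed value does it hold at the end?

-3405 + 1209 = -2196 (1011101101100)
-2196 + 1716 = -480 (1111000100000)

-480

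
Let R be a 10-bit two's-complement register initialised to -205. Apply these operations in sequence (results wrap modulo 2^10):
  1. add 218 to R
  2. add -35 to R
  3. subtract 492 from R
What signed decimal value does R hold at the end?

Start: R = -205 = 1100110011.
R = -205 + 218 = 13 = 0000001101
R = 13 + (-35) = -22 = 1111101010
R = -22 − 492 = -514; wraps to 510 = 0111111110

510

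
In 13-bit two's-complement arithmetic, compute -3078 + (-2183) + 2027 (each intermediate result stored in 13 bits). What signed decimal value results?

-3234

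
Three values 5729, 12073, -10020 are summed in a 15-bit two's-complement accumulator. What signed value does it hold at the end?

5729 + 12073 = 17802 → wraps to -14966 (100010110001010)
-14966 + (-10020) = -24986 → wraps to 7782 (001111001100110)

7782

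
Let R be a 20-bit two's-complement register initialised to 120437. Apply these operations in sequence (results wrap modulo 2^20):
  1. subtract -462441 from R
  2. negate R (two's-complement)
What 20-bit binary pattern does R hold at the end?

01110001101100100010

Start: R = 120437 = 00011101011001110101.
R = 120437 − (-462441) = 582878; wraps to -465698 = 10001110010011011110
R = −(-465698) = 465698 = 01110001101100100010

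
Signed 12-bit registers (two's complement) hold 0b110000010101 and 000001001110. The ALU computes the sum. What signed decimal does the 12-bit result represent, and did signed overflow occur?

-925; no overflow

0b110000010101 → 110000010101 = -1003 (signed)
000001001110 = 78 (signed)
  110000010101
+ 000001001110
= 110001100011
Result 110001100011: MSB = 1 → 3171 − 4096 = -925.
Addends have opposite signs, so signed overflow cannot occur.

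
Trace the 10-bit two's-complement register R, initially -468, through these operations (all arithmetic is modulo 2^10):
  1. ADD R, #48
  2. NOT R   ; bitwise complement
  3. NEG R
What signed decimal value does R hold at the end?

-419

Start: R = -468 = 1000101100.
R = -468 + 48 = -420 = 1001011100
R = NOT 1001011100 = 0110100011 = 419
R = −(419) = -419 = 1001011101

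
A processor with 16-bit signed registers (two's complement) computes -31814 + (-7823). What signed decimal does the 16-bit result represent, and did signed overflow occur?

-31814 → 1000001110111010
-7823 → 1110000101110001
  1000001110111010
+ 1110000101110001
= 0110010100101011  (discard carry-out 1)
Result 0110010100101011: MSB = 0 → value 25899.
Both addends are negative but the stored result is non-negative: signed overflow. The true value -31814 + (-7823) = -39637 lies outside [-32768, 32767].

25899; overflow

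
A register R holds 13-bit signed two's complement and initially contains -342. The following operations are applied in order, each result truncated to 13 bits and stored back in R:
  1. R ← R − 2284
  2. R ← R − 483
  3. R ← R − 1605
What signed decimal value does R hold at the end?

3478

Start: R = -342 = 1111010101010.
R = -342 − 2284 = -2626 = 1010110111110
R = -2626 − 483 = -3109 = 1001111011011
R = -3109 − 1605 = -4714; wraps to 3478 = 0110110010110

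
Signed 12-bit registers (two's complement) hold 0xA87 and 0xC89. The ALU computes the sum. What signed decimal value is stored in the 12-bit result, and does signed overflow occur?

1808; overflow

0xA87 = 101010000111 = -1401 (signed)
0xC89 = 110010001001 = -887 (signed)
  101010000111
+ 110010001001
= 011100010000  (discard carry-out 1)
Result 011100010000: MSB = 0 → value 1808.
Both addends are negative but the stored result is non-negative: signed overflow. The true value -1401 + (-887) = -2288 lies outside [-2048, 2047].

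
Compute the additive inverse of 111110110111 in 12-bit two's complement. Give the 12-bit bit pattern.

000001001001

Invert: 000001001000. Add 1: 000001001001.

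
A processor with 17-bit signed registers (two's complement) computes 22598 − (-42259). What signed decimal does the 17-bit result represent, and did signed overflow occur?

64857; no overflow

22598 → 00101100001000110
-42259 → 10101101011101101
Subtract via negate-and-add: invert 10101101011101101 + 1 = 01010010100010011 (i.e. 42259).
  00101100001000110
+ 01010010100010011
= 01111110101011001
Result 01111110101011001: MSB = 0 → value 64857.
Both addends (after negating the subtrahend) are non-negative and so is the stored result: no signed overflow.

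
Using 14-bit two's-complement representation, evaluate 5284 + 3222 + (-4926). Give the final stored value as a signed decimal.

3580

5284 + 3222 = 8506 → wraps to -7878 (10000100111010)
-7878 + (-4926) = -12804 → wraps to 3580 (00110111111100)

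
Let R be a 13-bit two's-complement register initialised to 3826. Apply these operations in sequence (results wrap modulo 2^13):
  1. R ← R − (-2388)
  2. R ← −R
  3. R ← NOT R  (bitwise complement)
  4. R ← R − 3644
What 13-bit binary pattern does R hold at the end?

0101000001001

Start: R = 3826 = 0111011110010.
R = 3826 − (-2388) = 6214; wraps to -1978 = 1100001000110
R = −(-1978) = 1978 = 0011110111010
R = NOT 0011110111010 = 1100001000101 = -1979
R = -1979 − 3644 = -5623; wraps to 2569 = 0101000001001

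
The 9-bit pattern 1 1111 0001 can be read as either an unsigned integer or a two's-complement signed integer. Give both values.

unsigned = 497, signed = -15

Unsigned: 111110001 = 497.
Signed: MSB=1 → 497 − 512 = -15.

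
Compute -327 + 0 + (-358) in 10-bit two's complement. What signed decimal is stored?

-327 + 0 = -327 (1010111001)
-327 + (-358) = -685 → wraps to 339 (0101010011)

339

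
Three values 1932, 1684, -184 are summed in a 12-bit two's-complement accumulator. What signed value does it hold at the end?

-664

1932 + 1684 = 3616 → wraps to -480 (111000100000)
-480 + (-184) = -664 (110101101000)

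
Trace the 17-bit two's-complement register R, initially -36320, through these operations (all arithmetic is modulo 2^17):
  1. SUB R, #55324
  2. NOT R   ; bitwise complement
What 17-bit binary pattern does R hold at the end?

10110010111111011

Start: R = -36320 = 10111001000100000.
R = -36320 − 55324 = -91644; wraps to 39428 = 01001101000000100
R = NOT 01001101000000100 = 10110010111111011 = -39429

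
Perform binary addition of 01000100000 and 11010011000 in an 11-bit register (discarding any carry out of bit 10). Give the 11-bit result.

00010111000

  01000100000
+ 11010011000
= 00010111000  (discard carry-out 1)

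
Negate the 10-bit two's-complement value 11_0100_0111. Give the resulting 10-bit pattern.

Invert: 0010111000. Add 1: 0010111001.
Check: 1101000111 = -185, 0010111001 = 185.

0010111001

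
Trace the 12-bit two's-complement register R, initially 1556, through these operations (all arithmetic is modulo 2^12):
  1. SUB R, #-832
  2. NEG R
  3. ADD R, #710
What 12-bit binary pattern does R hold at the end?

Start: R = 1556 = 011000010100.
R = 1556 − (-832) = 2388; wraps to -1708 = 100101010100
R = −(-1708) = 1708 = 011010101100
R = 1708 + 710 = 2418; wraps to -1678 = 100101110010

100101110010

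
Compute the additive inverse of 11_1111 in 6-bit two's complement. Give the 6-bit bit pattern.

000001

Invert: 000000. Add 1: 000001.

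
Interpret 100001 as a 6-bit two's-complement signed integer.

MSB is 1, so the value is negative.
Invert: 011110. Add 1: 011111 = 31. So the value is −31.

-31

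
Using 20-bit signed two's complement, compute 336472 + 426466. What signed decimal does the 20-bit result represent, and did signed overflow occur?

-285638; overflow

336472 → 01010010001001011000
426466 → 01101000000111100010
  01010010001001011000
+ 01101000000111100010
= 10111010010000111010
Result 10111010010000111010: MSB = 1 → 762938 − 1048576 = -285638.
Both addends are non-negative but the stored result is negative: signed overflow. The true value 336472 + 426466 = 762938 lies outside [-524288, 524287].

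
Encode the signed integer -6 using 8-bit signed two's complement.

11111010

|-6| = 6 = 00000110 in 8 bits.
Invert the bits: 11111001. Add 1: 11111010.
Check: 11111010 reads as 250 − 256 = -6.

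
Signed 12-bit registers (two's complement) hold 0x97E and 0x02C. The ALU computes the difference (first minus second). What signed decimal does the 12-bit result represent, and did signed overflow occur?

-1710; no overflow

0x97E = 100101111110 = -1666 (signed)
0x02C = 000000101100 = 44 (signed)
Subtract via negate-and-add: invert 000000101100 + 1 = 111111010100 (i.e. -44).
  100101111110
+ 111111010100
= 100101010010  (discard carry-out 1)
Result 100101010010: MSB = 1 → 2386 − 4096 = -1710.
Both addends (after negating the subtrahend) are negative and so is the stored result: no signed overflow.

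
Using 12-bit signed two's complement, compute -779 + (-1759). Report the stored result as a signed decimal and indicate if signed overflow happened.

1558; overflow

-779 → 110011110101
-1759 → 100100100001
  110011110101
+ 100100100001
= 011000010110  (discard carry-out 1)
Result 011000010110: MSB = 0 → value 1558.
Both addends are negative but the stored result is non-negative: signed overflow. The true value -779 + (-1759) = -2538 lies outside [-2048, 2047].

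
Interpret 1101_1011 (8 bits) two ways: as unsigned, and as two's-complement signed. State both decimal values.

Unsigned: 11011011 = 219.
Signed: MSB=1 → 219 − 256 = -37.

unsigned = 219, signed = -37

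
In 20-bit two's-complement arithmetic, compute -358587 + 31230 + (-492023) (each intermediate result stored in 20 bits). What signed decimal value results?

-358587 + 31230 = -327357 (10110000000101000011)
-327357 + (-492023) = -819380 → wraps to 229196 (00110111111101001100)

229196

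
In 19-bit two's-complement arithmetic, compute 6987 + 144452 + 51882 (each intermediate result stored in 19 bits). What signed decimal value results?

203321

6987 + 144452 = 151439 (0100100111110001111)
151439 + 51882 = 203321 (0110001101000111001)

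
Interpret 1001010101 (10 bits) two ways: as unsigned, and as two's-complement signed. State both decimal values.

unsigned = 597, signed = -427

Unsigned: 1001010101 = 597.
Signed: MSB=1 → 597 − 1024 = -427.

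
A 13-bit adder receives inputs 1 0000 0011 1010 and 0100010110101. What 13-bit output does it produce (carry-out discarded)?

1100011101111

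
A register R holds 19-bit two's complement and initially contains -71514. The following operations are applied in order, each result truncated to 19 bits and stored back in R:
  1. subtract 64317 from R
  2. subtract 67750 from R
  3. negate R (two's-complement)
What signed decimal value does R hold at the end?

203581

Start: R = -71514 = 1101110100010100110.
R = -71514 − 64317 = -135831 = 1011110110101101001
R = -135831 − 67750 = -203581 = 1001110010011000011
R = −(-203581) = 203581 = 0110001101100111101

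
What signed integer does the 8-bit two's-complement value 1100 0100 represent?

MSB is 1, so the value is negative.
Unsigned reading: 196. Subtract 2^8 = 256: 196 − 256 = -60.

-60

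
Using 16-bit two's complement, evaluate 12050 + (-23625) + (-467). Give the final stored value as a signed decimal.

-12042

12050 + (-23625) = -11575 (1101001011001001)
-11575 + (-467) = -12042 (1101000011110110)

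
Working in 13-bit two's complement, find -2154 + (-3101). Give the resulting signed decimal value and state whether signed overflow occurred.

2937; overflow

-2154 → 1011110010110
-3101 → 1001111100011
  1011110010110
+ 1001111100011
= 0101101111001  (discard carry-out 1)
Result 0101101111001: MSB = 0 → value 2937.
Both addends are negative but the stored result is non-negative: signed overflow. The true value -2154 + (-3101) = -5255 lies outside [-4096, 4095].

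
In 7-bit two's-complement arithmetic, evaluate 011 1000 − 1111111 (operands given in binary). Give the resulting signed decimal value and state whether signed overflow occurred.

57; no overflow

011 1000 → 0111000 = 56 (signed)
1111111 = -1 (signed)
Subtract via negate-and-add: invert 1111111 + 1 = 0000001 (i.e. 1).
  0111000
+ 0000001
= 0111001
Result 0111001: MSB = 0 → value 57.
Both addends (after negating the subtrahend) are non-negative and so is the stored result: no signed overflow.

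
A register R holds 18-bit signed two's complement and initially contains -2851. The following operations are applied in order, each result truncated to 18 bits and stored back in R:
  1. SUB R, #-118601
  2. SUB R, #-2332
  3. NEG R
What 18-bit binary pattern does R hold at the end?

100011001010111110

Start: R = -2851 = 111111010011011101.
R = -2851 − (-118601) = 115750 = 011100010000100110
R = 115750 − (-2332) = 118082 = 011100110101000010
R = −(118082) = -118082 = 100011001010111110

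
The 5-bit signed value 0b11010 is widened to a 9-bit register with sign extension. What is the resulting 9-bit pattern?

111111010

MSB of 11010 is 1; replicate it into the new high bits.
1111|11010 → 111111010 (still -6).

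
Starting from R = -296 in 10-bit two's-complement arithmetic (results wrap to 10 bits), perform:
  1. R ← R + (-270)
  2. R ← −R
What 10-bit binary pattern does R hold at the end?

1000110110

Start: R = -296 = 1011011000.
R = -296 + (-270) = -566; wraps to 458 = 0111001010
R = −(458) = -458 = 1000110110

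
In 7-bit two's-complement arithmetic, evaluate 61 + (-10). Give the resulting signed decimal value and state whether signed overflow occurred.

51; no overflow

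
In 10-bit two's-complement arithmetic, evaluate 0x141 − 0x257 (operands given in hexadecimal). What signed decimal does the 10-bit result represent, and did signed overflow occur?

0x141 = 0101000001 = 321 (signed)
0x257 = 1001010111 = -425 (signed)
Subtract via negate-and-add: invert 1001010111 + 1 = 0110101001 (i.e. 425).
  0101000001
+ 0110101001
= 1011101010
Result 1011101010: MSB = 1 → 746 − 1024 = -278.
Both addends (after negating the subtrahend) are non-negative but the stored result is negative: signed overflow. The true value 321 − (-425) = 746 lies outside [-512, 511].

-278; overflow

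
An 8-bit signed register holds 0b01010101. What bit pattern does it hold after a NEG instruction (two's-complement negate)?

10101011

Invert: 10101010. Add 1: 10101011.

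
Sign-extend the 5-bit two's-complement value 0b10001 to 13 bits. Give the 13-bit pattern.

MSB of 10001 is 1; replicate it into the new high bits.
11111111|10001 → 1111111110001 (still -15).

1111111110001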